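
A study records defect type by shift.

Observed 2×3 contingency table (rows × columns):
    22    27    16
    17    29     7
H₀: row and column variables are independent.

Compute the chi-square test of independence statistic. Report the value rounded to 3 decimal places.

Row totals [65, 53], col totals [39, 56, 23], n=118
χ² = (22−21.48)²/21.48 + (27−30.85)²/30.85 + (16−12.67)²/12.67 + (17−17.52)²/17.52 + (29−25.15)²/25.15 + (7−10.33)²/10.33 = 3.0453
df = 2

test statistic = 3.045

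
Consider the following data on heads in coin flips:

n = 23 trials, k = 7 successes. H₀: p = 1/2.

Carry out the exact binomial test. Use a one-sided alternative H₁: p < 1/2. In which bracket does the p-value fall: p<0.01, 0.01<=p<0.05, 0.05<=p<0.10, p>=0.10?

Exact binomial: n=23, k=7, p₀=1/2=0.5000
P(X≤7) from Σ C(n,i)·p₀^i·(1−p₀)^(n−i)
p-value (one-sided, H₁ less) = 0.04657
→ bracket: 0.01<=p<0.05

p-value bracket: 0.01<=p<0.05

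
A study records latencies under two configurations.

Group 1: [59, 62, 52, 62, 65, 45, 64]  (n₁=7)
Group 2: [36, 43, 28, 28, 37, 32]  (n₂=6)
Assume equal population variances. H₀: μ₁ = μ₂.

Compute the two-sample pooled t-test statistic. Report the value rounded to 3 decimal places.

x̄₁=58.429, s₁=7.323, n₁=7
x̄₂=34.000, s₂=5.831, n₂=6
s_p² = [6·7.323² + 5·5.831²]/11 = 44.7013
SE = √(s_p²·(1/7+1/6)) = 3.7197
t = (58.429−34.000)/3.7197 = 6.5674
df = 11

test statistic = 6.567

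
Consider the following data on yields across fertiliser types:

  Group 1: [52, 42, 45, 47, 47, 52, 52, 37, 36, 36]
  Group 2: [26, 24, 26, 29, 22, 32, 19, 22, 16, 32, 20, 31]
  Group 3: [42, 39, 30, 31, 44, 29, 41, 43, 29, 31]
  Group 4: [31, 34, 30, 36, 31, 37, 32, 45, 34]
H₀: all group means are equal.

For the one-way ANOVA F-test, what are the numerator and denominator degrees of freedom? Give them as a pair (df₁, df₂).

k = 4 groups, N = 41 total
df = (k−1, N−k) = (4−1, 41−4) = (3, 37)

degrees of freedom = [3, 37]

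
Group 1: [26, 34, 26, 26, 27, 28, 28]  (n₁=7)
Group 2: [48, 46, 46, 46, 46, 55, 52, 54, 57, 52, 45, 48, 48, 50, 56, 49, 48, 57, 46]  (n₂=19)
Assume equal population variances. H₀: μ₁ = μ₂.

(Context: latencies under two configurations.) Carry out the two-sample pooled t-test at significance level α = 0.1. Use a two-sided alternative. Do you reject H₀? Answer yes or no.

reject H₀: yes

x̄₁=27.857, s₁=2.854, n₁=7
x̄₂=49.947, s₂=4.116, n₂=19
s_p² = [6·2.854² + 18·4.116²]/24 = 14.7419
SE = √(s_p²·(1/7+1/19)) = 1.6976
t = (27.857−49.947)/1.6976 = -13.0126
df = 24
p-value (two-sided) = 0.00000
At α=0.1: p < α → reject H₀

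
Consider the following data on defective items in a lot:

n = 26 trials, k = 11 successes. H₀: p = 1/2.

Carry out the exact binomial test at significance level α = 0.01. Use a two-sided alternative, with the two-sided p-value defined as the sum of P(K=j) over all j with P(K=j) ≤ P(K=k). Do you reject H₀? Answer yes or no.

Exact binomial: n=26, k=11, p₀=1/2=0.5000
P(X=j) = C(n,j)·p₀^j·(1−p₀)^(n−j); p = Σ P(X=j) over j with P(X=j) ≤ P(X=11)
p-value (two-sided) = 0.55720
At α=0.01: p ≥ α → fail to reject H₀

reject H₀: no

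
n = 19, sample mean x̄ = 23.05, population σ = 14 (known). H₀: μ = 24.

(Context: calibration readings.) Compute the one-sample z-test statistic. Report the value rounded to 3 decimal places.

test statistic = -0.296

SE = σ/√n = 14/√19 = 3.2118
z = (x̄−μ₀)/SE = (23.05−24)/3.2118 = -0.2958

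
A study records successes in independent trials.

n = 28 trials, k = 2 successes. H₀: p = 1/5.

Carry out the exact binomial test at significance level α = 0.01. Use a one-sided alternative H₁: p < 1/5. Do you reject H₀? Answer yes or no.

reject H₀: no

Exact binomial: n=28, k=2, p₀=1/5=0.2000
P(X≤2) from Σ C(n,i)·p₀^i·(1−p₀)^(n−i)
p-value (one-sided, H₁ less) = 0.06117
At α=0.01: p ≥ α → fail to reject H₀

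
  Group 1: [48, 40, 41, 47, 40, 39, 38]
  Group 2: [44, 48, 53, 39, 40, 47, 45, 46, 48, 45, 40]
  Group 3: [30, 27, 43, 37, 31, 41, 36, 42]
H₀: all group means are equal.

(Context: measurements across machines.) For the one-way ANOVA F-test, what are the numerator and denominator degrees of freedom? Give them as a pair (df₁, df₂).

k = 3 groups, N = 26 total
df = (k−1, N−k) = (3−1, 26−3) = (2, 23)

degrees of freedom = [2, 23]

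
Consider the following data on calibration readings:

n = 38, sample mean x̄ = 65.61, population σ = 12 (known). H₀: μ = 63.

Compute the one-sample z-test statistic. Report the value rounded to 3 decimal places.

SE = σ/√n = 12/√38 = 1.9467
z = (x̄−μ₀)/SE = (65.61−63)/1.9467 = 1.3408

test statistic = 1.341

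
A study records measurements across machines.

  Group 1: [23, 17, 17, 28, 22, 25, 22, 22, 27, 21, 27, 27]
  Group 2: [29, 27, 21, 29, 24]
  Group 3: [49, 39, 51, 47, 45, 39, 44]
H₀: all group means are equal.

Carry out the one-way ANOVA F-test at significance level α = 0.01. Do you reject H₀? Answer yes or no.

Group means [23.17, 26.00, 44.86], grand mean 30.083
SSB = Σnᵢ(x̄ᵢ−x̄)² = 2185.310; SSW = ΣΣ(x−x̄ᵢ)² = 332.524
MSB = 2185.310/2 = 1092.6548; MSW = 332.524/21 = 15.8345
F = MSB/MSW = 69.0048
df = (2, 21)
p-value (upper-tail) = 0.00000
At α=0.01: p < α → reject H₀

reject H₀: yes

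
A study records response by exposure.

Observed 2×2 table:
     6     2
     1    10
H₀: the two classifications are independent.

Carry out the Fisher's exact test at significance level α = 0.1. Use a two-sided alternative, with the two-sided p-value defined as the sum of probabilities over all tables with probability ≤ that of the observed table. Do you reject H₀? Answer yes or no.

reject H₀: yes

Margins: r₁=8, r₂=11, c₁=7, c₂=12, n=19
p_obs = C(8,6)·C(11,1)/C(19,7); sum pmf over tables with pmf ≤ p_obs
p-value (two-sided) = 0.00627
At α=0.1: p < α → reject H₀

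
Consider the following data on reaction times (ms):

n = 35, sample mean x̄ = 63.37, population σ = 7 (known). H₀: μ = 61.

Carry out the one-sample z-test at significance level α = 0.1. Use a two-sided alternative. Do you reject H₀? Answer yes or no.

SE = σ/√n = 7/√35 = 1.1832
z = (x̄−μ₀)/SE = (63.37−61)/1.1832 = 2.0030
p-value (two-sided) = 0.04518
At α=0.1: p < α → reject H₀

reject H₀: yes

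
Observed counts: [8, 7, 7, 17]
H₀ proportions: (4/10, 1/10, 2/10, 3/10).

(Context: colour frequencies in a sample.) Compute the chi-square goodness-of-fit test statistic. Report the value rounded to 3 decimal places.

n = 39; E_i = n·p_i = [15.60, 3.90, 7.80, 11.70]
χ² = (8−15.60)²/15.60 + (7−3.90)²/3.90 + (7−7.80)²/7.80 + (17−11.70)²/11.70 = 8.6496
df = 3

test statistic = 8.650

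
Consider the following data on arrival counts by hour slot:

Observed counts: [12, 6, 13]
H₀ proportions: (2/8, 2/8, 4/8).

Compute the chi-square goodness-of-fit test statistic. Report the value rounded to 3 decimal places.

n = 31; E_i = n·p_i = [7.75, 7.75, 15.50]
χ² = (12−7.75)²/7.75 + (6−7.75)²/7.75 + (13−15.50)²/15.50 = 3.1290
df = 2

test statistic = 3.129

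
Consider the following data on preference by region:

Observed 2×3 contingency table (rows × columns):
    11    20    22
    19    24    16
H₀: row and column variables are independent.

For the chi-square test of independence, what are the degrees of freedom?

degrees of freedom = 2

df = (r−1)(c−1) = (2−1)·(3−1) = 2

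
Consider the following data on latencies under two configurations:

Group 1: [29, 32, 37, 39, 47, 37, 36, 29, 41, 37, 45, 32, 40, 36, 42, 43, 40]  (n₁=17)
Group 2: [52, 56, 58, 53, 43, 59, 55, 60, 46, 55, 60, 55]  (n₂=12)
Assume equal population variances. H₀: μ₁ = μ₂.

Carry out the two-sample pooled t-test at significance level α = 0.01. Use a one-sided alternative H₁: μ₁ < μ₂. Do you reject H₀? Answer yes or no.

x̄₁=37.765, s₁=5.203, n₁=17
x̄₂=54.333, s₂=5.297, n₂=12
s_p² = [16·5.203² + 11·5.297²]/27 = 27.4713
SE = √(s_p²·(1/17+1/12)) = 1.9762
t = (37.765−54.333)/1.9762 = -8.3842
df = 27
p-value (one-sided, H₁ less) = 0.00000
At α=0.01: p < α → reject H₀

reject H₀: yes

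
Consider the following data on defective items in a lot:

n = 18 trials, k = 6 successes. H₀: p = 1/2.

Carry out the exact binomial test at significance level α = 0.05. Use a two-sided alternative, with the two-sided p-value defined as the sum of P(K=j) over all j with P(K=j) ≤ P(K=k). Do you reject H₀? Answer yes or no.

reject H₀: no

Exact binomial: n=18, k=6, p₀=1/2=0.5000
P(X=j) = C(n,j)·p₀^j·(1−p₀)^(n−j); p = Σ P(X=j) over j with P(X=j) ≤ P(X=6)
p-value (two-sided) = 0.23788
At α=0.05: p ≥ α → fail to reject H₀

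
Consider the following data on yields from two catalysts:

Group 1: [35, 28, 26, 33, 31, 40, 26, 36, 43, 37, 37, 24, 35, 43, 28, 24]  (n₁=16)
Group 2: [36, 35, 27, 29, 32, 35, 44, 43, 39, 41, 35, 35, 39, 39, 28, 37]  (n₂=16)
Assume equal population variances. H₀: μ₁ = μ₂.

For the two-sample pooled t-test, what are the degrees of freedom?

degrees of freedom = 30

df = n₁ + n₂ − 2 = 16 + 16 − 2 = 30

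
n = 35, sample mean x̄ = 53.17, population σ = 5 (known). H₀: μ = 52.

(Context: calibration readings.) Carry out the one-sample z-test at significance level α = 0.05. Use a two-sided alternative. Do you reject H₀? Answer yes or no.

reject H₀: no

SE = σ/√n = 5/√35 = 0.8452
z = (x̄−μ₀)/SE = (53.17−52)/0.8452 = 1.3844
p-value (two-sided) = 0.16625
At α=0.05: p ≥ α → fail to reject H₀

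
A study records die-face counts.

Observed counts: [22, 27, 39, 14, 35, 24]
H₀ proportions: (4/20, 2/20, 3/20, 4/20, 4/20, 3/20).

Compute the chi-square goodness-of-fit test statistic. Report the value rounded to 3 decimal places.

test statistic = 30.273

n = 161; E_i = n·p_i = [32.20, 16.10, 24.15, 32.20, 32.20, 24.15]
χ² = (22−32.20)²/32.20 + (27−16.10)²/16.10 + (39−24.15)²/24.15 + (14−32.20)²/32.20 + (35−32.20)²/32.20 + (24−24.15)²/24.15 = 30.2733
df = 5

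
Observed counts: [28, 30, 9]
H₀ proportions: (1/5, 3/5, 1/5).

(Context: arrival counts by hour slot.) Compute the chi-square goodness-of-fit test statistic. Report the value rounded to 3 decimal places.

n = 67; E_i = n·p_i = [13.40, 40.20, 13.40]
χ² = (28−13.40)²/13.40 + (30−40.20)²/40.20 + (9−13.40)²/13.40 = 19.9403
df = 2

test statistic = 19.940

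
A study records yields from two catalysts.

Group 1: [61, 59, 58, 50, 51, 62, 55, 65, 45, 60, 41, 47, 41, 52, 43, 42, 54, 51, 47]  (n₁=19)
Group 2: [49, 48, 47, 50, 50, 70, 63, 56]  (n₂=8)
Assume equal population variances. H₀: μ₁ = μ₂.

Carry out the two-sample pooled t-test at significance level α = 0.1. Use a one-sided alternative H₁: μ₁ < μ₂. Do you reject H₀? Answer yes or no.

x̄₁=51.789, s₁=7.598, n₁=19
x̄₂=54.125, s₂=8.306, n₂=8
s_p² = [18·7.598² + 7·8.306²]/25 = 60.8813
SE = √(s_p²·(1/19+1/8)) = 3.2885
t = (51.789−54.125)/3.2885 = -0.7102
df = 25
p-value (one-sided, H₁ less) = 0.24208
At α=0.1: p ≥ α → fail to reject H₀

reject H₀: no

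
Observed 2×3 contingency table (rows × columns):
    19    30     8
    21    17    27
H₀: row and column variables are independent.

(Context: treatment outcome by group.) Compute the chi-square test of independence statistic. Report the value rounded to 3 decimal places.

Row totals [57, 65], col totals [40, 47, 35], n=122
χ² = (19−18.69)²/18.69 + (30−21.96)²/21.96 + (8−16.35)²/16.35 + (21−21.31)²/21.31 + (17−25.04)²/25.04 + (27−18.65)²/18.65 = 13.5437
df = 2

test statistic = 13.544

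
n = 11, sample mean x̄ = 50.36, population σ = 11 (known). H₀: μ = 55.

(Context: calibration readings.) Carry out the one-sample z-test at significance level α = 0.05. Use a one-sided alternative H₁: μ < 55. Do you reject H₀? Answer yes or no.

SE = σ/√n = 11/√11 = 3.3166
z = (x̄−μ₀)/SE = (50.36−55)/3.3166 = -1.3990
p-value (one-sided, H₁ less) = 0.08090
At α=0.05: p ≥ α → fail to reject H₀

reject H₀: no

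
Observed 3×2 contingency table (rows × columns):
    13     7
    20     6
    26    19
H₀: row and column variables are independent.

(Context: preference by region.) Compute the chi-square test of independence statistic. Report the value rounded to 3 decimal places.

test statistic = 2.650

Row totals [20, 26, 45], col totals [59, 32], n=91
χ² = (13−12.97)²/12.97 + (7−7.03)²/7.03 + (20−16.86)²/16.86 + (6−9.14)²/9.14 + (26−29.18)²/29.18 + (19−15.82)²/15.82 = 2.6496
df = 2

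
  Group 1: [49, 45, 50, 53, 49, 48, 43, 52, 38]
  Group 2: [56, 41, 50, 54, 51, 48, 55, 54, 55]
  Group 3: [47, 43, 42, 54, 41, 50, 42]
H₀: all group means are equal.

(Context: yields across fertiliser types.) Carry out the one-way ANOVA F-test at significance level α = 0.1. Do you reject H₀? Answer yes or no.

Group means [47.44, 51.56, 45.57], grand mean 48.400
SSB = Σnᵢ(x̄ᵢ−x̄)² = 153.841; SSW = ΣΣ(x−x̄ᵢ)² = 506.159
MSB = 153.841/2 = 76.9206; MSW = 506.159/22 = 23.0072
F = MSB/MSW = 3.3433
df = (2, 22)
p-value (upper-tail) = 0.05397
At α=0.1: p < α → reject H₀

reject H₀: yes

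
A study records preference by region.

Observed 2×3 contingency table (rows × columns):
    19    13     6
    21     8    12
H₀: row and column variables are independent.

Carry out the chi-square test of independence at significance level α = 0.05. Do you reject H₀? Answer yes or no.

Row totals [38, 41], col totals [40, 21, 18], n=79
χ² = (19−19.24)²/19.24 + (13−10.10)²/10.10 + (6−8.66)²/8.66 + (21−20.76)²/20.76 + (8−10.90)²/10.90 + (12−9.34)²/9.34 = 3.1811
df = 2
p-value (upper-tail) = 0.20381
At α=0.05: p ≥ α → fail to reject H₀

reject H₀: no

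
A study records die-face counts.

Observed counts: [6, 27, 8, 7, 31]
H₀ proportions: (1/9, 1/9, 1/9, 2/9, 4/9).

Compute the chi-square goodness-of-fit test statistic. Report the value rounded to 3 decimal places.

test statistic = 45.604

n = 79; E_i = n·p_i = [8.78, 8.78, 8.78, 17.56, 35.11]
χ² = (6−8.78)²/8.78 + (27−8.78)²/8.78 + (8−8.78)²/8.78 + (7−17.56)²/17.56 + (31−35.11)²/35.11 = 45.6044
df = 4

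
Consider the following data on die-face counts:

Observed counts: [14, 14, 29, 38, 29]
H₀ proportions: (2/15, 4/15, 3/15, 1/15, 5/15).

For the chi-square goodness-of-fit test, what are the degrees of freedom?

df = k − 1 = 5 − 1 = 4

degrees of freedom = 4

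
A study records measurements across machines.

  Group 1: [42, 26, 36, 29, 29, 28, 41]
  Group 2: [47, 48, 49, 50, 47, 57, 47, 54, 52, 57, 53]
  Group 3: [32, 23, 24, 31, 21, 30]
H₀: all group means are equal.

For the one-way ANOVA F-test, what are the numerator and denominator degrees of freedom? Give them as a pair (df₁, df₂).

degrees of freedom = [2, 21]

k = 3 groups, N = 24 total
df = (k−1, N−k) = (3−1, 24−3) = (2, 21)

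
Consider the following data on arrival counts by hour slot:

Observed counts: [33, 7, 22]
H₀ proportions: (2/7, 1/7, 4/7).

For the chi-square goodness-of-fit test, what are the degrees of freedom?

degrees of freedom = 2

df = k − 1 = 3 − 1 = 2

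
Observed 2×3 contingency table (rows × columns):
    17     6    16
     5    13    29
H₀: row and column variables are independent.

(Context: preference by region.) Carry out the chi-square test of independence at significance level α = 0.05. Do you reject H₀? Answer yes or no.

reject H₀: yes

Row totals [39, 47], col totals [22, 19, 45], n=86
χ² = (17−9.98)²/9.98 + (6−8.62)²/8.62 + (16−20.41)²/20.41 + (5−12.02)²/12.02 + (13−10.38)²/10.38 + (29−24.59)²/24.59 = 12.2417
df = 2
p-value (upper-tail) = 0.00220
At α=0.05: p < α → reject H₀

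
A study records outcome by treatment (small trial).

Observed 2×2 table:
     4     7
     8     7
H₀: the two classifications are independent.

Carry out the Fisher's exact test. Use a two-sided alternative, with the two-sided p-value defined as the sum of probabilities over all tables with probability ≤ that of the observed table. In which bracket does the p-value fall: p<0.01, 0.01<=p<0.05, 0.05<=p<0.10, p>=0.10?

p-value bracket: p>=0.10

Margins: r₁=11, r₂=15, c₁=12, c₂=14, n=26
p_obs = C(11,4)·C(15,8)/C(26,12); sum pmf over tables with pmf ≤ p_obs
p-value (two-sided) = 0.45274
→ bracket: p>=0.10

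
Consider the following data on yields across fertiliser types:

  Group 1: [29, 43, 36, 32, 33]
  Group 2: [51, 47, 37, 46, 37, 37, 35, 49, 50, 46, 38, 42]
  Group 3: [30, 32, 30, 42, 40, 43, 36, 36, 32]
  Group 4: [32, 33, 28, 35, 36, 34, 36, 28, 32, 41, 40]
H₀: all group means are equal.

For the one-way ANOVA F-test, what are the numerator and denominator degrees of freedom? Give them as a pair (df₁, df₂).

k = 4 groups, N = 37 total
df = (k−1, N−k) = (4−1, 37−4) = (3, 33)

degrees of freedom = [3, 33]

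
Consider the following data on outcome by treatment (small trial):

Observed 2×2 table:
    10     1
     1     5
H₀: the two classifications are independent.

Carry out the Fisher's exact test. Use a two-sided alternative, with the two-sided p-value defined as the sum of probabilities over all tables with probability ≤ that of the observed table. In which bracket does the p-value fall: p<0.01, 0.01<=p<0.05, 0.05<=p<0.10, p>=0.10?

p-value bracket: p<0.01

Margins: r₁=11, r₂=6, c₁=11, c₂=6, n=17
p_obs = C(11,10)·C(6,1)/C(17,11); sum pmf over tables with pmf ≤ p_obs
p-value (two-sided) = 0.00541
→ bracket: p<0.01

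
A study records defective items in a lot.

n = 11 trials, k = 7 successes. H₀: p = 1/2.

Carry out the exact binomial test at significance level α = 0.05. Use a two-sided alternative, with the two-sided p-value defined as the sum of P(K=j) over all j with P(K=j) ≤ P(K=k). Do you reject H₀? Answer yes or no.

reject H₀: no

Exact binomial: n=11, k=7, p₀=1/2=0.5000
P(X=j) = C(n,j)·p₀^j·(1−p₀)^(n−j); p = Σ P(X=j) over j with P(X=j) ≤ P(X=7)
p-value (two-sided) = 0.54883
At α=0.05: p ≥ α → fail to reject H₀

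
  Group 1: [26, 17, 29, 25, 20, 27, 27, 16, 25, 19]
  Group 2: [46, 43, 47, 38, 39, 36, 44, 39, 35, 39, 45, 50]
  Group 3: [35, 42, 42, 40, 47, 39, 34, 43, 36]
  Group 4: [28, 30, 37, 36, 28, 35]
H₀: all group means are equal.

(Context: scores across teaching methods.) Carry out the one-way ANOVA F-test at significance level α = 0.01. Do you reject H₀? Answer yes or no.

reject H₀: yes

Group means [23.10, 41.75, 39.78, 32.33], grand mean 34.703
SSB = Σnᵢ(x̄ᵢ−x̄)² = 2207.691; SSW = ΣΣ(x−x̄ᵢ)² = 670.039
MSB = 2207.691/3 = 735.8969; MSW = 670.039/33 = 20.3042
F = MSB/MSW = 36.2436
df = (3, 33)
p-value (upper-tail) = 0.00000
At α=0.01: p < α → reject H₀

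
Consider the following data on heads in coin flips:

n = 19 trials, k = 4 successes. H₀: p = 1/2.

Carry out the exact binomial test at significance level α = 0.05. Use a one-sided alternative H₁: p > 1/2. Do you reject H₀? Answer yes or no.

reject H₀: no

Exact binomial: n=19, k=4, p₀=1/2=0.5000
P(X≥4) from Σ C(n,i)·p₀^i·(1−p₀)^(n−i)
p-value (one-sided, H₁ greater) = 0.99779
At α=0.05: p ≥ α → fail to reject H₀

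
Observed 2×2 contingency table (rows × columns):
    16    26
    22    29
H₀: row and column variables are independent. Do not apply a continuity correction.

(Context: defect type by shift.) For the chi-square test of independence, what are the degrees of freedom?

degrees of freedom = 1

df = (r−1)(c−1) = (2−1)·(2−1) = 1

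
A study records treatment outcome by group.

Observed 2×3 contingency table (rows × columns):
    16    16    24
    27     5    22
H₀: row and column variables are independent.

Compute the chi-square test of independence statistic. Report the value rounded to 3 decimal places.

Row totals [56, 54], col totals [43, 21, 46], n=110
χ² = (16−21.89)²/21.89 + (16−10.69)²/10.69 + (24−23.42)²/23.42 + (27−21.11)²/21.11 + (5−10.31)²/10.31 + (22−22.58)²/22.58 = 8.6293
df = 2

test statistic = 8.629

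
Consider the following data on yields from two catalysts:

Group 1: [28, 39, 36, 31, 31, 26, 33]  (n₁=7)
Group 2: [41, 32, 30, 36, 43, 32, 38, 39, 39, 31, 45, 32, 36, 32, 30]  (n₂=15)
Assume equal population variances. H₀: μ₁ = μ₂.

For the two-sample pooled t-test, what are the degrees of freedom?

df = n₁ + n₂ − 2 = 7 + 15 − 2 = 20

degrees of freedom = 20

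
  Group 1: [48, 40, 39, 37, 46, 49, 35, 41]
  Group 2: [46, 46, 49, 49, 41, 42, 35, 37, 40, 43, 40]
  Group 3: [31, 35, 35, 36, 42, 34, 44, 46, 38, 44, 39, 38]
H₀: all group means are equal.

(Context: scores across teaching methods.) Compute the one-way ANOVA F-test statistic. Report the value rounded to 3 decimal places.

Group means [41.88, 42.55, 38.50], grand mean 40.806
SSB = Σnᵢ(x̄ᵢ−x̄)² = 106.236; SSW = ΣΣ(x−x̄ᵢ)² = 636.602
MSB = 106.236/2 = 53.1182; MSW = 636.602/28 = 22.7358
F = MSB/MSW = 2.3363
df = (2, 28)

test statistic = 2.336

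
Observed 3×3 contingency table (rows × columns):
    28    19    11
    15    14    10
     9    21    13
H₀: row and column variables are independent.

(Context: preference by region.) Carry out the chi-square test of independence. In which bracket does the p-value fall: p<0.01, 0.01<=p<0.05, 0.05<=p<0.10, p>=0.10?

p-value bracket: 0.05<=p<0.10

Row totals [58, 39, 43], col totals [52, 54, 34], n=140
χ² = (28−21.54)²/21.54 + (19−22.37)²/22.37 + (11−14.09)²/14.09 + (15−14.49)²/14.49 + (14−15.04)²/15.04 + (10−9.47)²/9.47 + (9−15.97)²/15.97 + (21−16.59)²/16.59 + (13−10.44)²/10.44 = 8.0836
df = 4
p-value (upper-tail) = 0.08856
→ bracket: 0.05<=p<0.10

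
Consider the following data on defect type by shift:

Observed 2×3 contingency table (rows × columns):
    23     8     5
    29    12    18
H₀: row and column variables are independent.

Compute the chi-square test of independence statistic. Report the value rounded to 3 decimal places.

Row totals [36, 59], col totals [52, 20, 23], n=95
χ² = (23−19.71)²/19.71 + (8−7.58)²/7.58 + (5−8.72)²/8.72 + (29−32.29)²/32.29 + (12−12.42)²/12.42 + (18−14.28)²/14.28 = 3.4754
df = 2

test statistic = 3.475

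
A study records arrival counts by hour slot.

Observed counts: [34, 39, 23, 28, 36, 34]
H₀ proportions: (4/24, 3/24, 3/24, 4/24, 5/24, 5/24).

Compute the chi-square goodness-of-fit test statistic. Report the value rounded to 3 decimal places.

n = 194; E_i = n·p_i = [32.33, 24.25, 24.25, 32.33, 40.42, 40.42]
χ² = (34−32.33)²/32.33 + (39−24.25)²/24.25 + (23−24.25)²/24.25 + (28−32.33)²/32.33 + (36−40.42)²/40.42 + (34−40.42)²/40.42 = 11.2041
df = 5

test statistic = 11.204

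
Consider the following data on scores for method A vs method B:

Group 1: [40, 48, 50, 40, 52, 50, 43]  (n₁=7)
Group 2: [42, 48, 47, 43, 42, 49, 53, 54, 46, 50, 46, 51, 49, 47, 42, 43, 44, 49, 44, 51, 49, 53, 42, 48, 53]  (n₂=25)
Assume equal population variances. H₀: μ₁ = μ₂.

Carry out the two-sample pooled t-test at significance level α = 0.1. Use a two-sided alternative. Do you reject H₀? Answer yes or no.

x̄₁=46.143, s₁=5.047, n₁=7
x̄₂=47.400, s₂=3.894, n₂=25
s_p² = [6·5.047² + 24·3.894²]/30 = 17.2286
SE = √(s_p²·(1/7+1/25)) = 1.7749
t = (46.143−47.400)/1.7749 = -0.7083
df = 30
p-value (two-sided) = 0.48424
At α=0.1: p ≥ α → fail to reject H₀

reject H₀: no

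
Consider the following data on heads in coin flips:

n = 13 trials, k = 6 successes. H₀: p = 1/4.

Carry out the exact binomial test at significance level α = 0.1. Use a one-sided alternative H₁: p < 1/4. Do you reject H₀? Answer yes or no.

reject H₀: no

Exact binomial: n=13, k=6, p₀=1/4=0.2500
P(X≤6) from Σ C(n,i)·p₀^i·(1−p₀)^(n−i)
p-value (one-sided, H₁ less) = 0.97571
At α=0.1: p ≥ α → fail to reject H₀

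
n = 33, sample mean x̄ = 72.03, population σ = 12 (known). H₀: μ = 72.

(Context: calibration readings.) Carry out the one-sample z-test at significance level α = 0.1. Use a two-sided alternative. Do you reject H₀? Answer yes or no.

SE = σ/√n = 12/√33 = 2.0889
z = (x̄−μ₀)/SE = (72.03−72)/2.0889 = 0.0144
p-value (two-sided) = 0.98854
At α=0.1: p ≥ α → fail to reject H₀

reject H₀: no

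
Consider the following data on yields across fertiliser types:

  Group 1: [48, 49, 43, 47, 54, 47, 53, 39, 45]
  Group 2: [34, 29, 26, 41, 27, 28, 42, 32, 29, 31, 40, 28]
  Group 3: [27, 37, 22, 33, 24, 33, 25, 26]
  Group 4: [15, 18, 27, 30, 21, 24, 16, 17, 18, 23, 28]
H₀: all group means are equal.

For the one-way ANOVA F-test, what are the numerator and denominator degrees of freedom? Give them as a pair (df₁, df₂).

k = 4 groups, N = 40 total
df = (k−1, N−k) = (4−1, 40−4) = (3, 36)

degrees of freedom = [3, 36]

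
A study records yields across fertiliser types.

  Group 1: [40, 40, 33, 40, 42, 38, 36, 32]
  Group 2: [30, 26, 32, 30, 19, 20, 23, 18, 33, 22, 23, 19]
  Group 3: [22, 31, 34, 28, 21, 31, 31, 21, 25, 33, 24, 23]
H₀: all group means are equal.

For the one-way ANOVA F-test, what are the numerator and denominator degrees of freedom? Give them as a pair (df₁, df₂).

degrees of freedom = [2, 29]

k = 3 groups, N = 32 total
df = (k−1, N−k) = (3−1, 32−3) = (2, 29)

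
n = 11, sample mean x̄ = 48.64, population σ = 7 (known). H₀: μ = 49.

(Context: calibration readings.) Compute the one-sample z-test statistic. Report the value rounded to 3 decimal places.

test statistic = -0.171

SE = σ/√n = 7/√11 = 2.1106
z = (x̄−μ₀)/SE = (48.64−49)/2.1106 = -0.1706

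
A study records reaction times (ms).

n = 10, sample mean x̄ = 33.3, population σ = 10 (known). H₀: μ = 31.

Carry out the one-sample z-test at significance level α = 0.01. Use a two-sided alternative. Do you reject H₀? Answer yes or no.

reject H₀: no

SE = σ/√n = 10/√10 = 3.1623
z = (x̄−μ₀)/SE = (33.3−31)/3.1623 = 0.7273
p-value (two-sided) = 0.46703
At α=0.01: p ≥ α → fail to reject H₀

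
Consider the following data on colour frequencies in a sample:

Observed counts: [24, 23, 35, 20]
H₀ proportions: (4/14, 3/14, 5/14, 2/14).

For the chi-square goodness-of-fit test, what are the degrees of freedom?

degrees of freedom = 3

df = k − 1 = 4 − 1 = 3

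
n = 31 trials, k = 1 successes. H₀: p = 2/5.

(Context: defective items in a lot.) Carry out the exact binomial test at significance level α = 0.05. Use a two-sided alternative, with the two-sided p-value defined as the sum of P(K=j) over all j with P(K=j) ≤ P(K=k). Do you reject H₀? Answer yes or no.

reject H₀: yes

Exact binomial: n=31, k=1, p₀=2/5=0.4000
P(X=j) = C(n,j)·p₀^j·(1−p₀)^(n−j); p = Σ P(X=j) over j with P(X=j) ≤ P(X=1)
p-value (two-sided) = 0.00000
At α=0.05: p < α → reject H₀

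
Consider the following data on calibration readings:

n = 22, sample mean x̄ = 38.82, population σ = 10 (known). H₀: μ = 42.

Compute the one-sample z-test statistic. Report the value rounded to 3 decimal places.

test statistic = -1.492

SE = σ/√n = 10/√22 = 2.1320
z = (x̄−μ₀)/SE = (38.82−42)/2.1320 = -1.4916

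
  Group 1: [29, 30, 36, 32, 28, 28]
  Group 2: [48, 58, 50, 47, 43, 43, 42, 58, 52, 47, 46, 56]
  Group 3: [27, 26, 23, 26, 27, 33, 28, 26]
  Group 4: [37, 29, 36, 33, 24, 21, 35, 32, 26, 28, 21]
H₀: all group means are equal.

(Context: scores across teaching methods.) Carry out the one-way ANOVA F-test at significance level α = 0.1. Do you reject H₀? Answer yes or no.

reject H₀: yes

Group means [30.50, 49.17, 27.00, 29.27], grand mean 35.432
SSB = Σnᵢ(x̄ᵢ−x̄)² = 3395.733; SSW = ΣΣ(x−x̄ᵢ)² = 799.348
MSB = 3395.733/3 = 1131.9109; MSW = 799.348/33 = 24.2227
F = MSB/MSW = 46.7294
df = (3, 33)
p-value (upper-tail) = 0.00000
At α=0.1: p < α → reject H₀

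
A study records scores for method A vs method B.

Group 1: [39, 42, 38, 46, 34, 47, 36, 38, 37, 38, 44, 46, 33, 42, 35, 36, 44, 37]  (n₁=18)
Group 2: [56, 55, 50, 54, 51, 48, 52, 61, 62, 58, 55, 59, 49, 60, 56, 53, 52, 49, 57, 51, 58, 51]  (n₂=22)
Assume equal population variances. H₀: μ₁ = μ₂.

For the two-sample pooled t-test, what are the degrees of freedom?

degrees of freedom = 38

df = n₁ + n₂ − 2 = 18 + 22 − 2 = 38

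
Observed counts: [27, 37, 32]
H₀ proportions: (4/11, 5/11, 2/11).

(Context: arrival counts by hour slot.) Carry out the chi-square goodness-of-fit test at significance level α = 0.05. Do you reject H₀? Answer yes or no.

n = 96; E_i = n·p_i = [34.91, 43.64, 17.45]
χ² = (27−34.91)²/34.91 + (37−43.64)²/43.64 + (32−17.45)²/17.45 = 14.9224
df = 2
p-value (upper-tail) = 0.00057
At α=0.05: p < α → reject H₀

reject H₀: yes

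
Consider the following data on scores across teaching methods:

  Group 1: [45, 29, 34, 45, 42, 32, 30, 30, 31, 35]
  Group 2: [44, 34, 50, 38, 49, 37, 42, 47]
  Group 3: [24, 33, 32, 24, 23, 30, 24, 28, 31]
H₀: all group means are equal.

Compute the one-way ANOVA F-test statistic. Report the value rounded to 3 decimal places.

Group means [35.30, 42.62, 27.67], grand mean 34.926
SSB = Σnᵢ(x̄ᵢ−x̄)² = 949.877; SSW = ΣΣ(x−x̄ᵢ)² = 729.975
MSB = 949.877/2 = 474.9384; MSW = 729.975/24 = 30.4156
F = MSB/MSW = 15.6149
df = (2, 24)

test statistic = 15.615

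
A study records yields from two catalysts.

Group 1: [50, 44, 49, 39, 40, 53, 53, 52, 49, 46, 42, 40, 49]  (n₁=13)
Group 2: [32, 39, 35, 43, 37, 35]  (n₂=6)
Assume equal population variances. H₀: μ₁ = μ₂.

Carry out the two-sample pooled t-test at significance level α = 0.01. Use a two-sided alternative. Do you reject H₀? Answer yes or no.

reject H₀: yes

x̄₁=46.615, s₁=5.108, n₁=13
x̄₂=36.833, s₂=3.817, n₂=6
s_p² = [12·5.108² + 5·3.817²]/17 = 22.7006
SE = √(s_p²·(1/13+1/6)) = 2.3515
t = (46.615−36.833)/2.3515 = 4.1599
df = 17
p-value (two-sided) = 0.00066
At α=0.01: p < α → reject H₀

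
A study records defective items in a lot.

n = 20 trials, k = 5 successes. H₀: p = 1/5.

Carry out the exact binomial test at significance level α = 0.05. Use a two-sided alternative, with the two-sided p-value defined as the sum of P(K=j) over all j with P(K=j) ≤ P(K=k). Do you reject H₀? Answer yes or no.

Exact binomial: n=20, k=5, p₀=1/5=0.2000
P(X=j) = C(n,j)·p₀^j·(1−p₀)^(n−j); p = Σ P(X=j) over j with P(X=j) ≤ P(X=5)
p-value (two-sided) = 0.57644
At α=0.05: p ≥ α → fail to reject H₀

reject H₀: no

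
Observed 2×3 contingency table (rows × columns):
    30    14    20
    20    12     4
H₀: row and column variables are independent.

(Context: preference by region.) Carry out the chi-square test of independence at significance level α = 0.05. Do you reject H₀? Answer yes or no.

Row totals [64, 36], col totals [50, 26, 24], n=100
χ² = (30−32.00)²/32.00 + (14−16.64)²/16.64 + (20−15.36)²/15.36 + (20−18.00)²/18.00 + (12−9.36)²/9.36 + (4−8.64)²/8.64 = 5.4042
df = 2
p-value (upper-tail) = 0.06706
At α=0.05: p ≥ α → fail to reject H₀

reject H₀: no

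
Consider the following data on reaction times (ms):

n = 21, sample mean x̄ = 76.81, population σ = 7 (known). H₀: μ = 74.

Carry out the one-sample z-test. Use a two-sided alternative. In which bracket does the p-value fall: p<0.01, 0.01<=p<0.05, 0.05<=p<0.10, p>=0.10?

SE = σ/√n = 7/√21 = 1.5275
z = (x̄−μ₀)/SE = (76.81−74)/1.5275 = 1.8396
p-value (two-sided) = 0.06583
→ bracket: 0.05<=p<0.10

p-value bracket: 0.05<=p<0.10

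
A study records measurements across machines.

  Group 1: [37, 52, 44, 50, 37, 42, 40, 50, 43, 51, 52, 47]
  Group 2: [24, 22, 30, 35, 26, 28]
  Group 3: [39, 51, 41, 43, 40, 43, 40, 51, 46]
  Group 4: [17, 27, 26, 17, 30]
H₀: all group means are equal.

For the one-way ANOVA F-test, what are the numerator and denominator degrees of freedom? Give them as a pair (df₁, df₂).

k = 4 groups, N = 32 total
df = (k−1, N−k) = (4−1, 32−4) = (3, 28)

degrees of freedom = [3, 28]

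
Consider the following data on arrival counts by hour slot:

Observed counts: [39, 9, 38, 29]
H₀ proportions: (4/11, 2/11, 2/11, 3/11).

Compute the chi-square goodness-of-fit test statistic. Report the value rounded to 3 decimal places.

test statistic = 21.121

n = 115; E_i = n·p_i = [41.82, 20.91, 20.91, 31.36]
χ² = (39−41.82)²/41.82 + (9−20.91)²/20.91 + (38−20.91)²/20.91 + (29−31.36)²/31.36 = 21.1210
df = 3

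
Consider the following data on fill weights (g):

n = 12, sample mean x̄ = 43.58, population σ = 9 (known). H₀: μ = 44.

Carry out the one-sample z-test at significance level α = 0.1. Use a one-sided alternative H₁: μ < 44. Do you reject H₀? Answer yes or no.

reject H₀: no

SE = σ/√n = 9/√12 = 2.5981
z = (x̄−μ₀)/SE = (43.58−44)/2.5981 = -0.1617
p-value (one-sided, H₁ less) = 0.43579
At α=0.1: p ≥ α → fail to reject H₀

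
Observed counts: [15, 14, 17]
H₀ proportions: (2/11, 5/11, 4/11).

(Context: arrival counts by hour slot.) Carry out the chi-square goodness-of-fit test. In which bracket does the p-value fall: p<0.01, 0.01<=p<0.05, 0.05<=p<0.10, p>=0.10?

n = 46; E_i = n·p_i = [8.36, 20.91, 16.73]
χ² = (15−8.36)²/8.36 + (14−20.91)²/20.91 + (17−16.73)²/16.73 = 7.5533
df = 2
p-value (upper-tail) = 0.02290
→ bracket: 0.01<=p<0.05

p-value bracket: 0.01<=p<0.05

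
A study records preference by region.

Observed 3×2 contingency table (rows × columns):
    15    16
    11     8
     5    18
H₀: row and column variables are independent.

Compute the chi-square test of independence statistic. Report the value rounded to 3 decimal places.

Row totals [31, 19, 23], col totals [31, 42], n=73
χ² = (15−13.16)²/13.16 + (16−17.84)²/17.84 + (11−8.07)²/8.07 + (8−10.93)²/10.93 + (5−9.77)²/9.77 + (18−13.23)²/13.23 = 6.3402
df = 2

test statistic = 6.340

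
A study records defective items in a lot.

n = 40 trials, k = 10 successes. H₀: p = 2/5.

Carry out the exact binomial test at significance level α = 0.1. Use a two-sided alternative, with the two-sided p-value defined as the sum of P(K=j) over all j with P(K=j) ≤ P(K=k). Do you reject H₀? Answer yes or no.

reject H₀: yes

Exact binomial: n=40, k=10, p₀=2/5=0.4000
P(X=j) = C(n,j)·p₀^j·(1−p₀)^(n−j); p = Σ P(X=j) over j with P(X=j) ≤ P(X=10)
p-value (two-sided) = 0.05413
At α=0.1: p < α → reject H₀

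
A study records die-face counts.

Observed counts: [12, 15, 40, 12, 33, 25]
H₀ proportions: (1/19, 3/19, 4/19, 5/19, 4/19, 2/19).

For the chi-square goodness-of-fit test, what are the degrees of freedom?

degrees of freedom = 5

df = k − 1 = 6 − 1 = 5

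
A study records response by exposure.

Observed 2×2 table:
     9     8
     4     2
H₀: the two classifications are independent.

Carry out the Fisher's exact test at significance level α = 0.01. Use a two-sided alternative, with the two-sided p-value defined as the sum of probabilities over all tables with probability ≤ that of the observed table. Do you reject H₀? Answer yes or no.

reject H₀: no

Margins: r₁=17, r₂=6, c₁=13, c₂=10, n=23
p_obs = C(17,9)·C(6,4)/C(23,13); sum pmf over tables with pmf ≤ p_obs
p-value (two-sided) = 0.66002
At α=0.01: p ≥ α → fail to reject H₀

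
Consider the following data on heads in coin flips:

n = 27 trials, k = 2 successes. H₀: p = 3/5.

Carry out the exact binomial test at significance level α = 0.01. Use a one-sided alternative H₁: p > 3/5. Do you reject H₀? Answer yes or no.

reject H₀: no

Exact binomial: n=27, k=2, p₀=3/5=0.6000
P(X≥2) from Σ C(n,i)·p₀^i·(1−p₀)^(n−i)
p-value (one-sided, H₁ greater) = 1.00000
At α=0.01: p ≥ α → fail to reject H₀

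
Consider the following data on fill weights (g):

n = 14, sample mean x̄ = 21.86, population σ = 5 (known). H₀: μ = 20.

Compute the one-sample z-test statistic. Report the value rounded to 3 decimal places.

SE = σ/√n = 5/√14 = 1.3363
z = (x̄−μ₀)/SE = (21.86−20)/1.3363 = 1.3919

test statistic = 1.392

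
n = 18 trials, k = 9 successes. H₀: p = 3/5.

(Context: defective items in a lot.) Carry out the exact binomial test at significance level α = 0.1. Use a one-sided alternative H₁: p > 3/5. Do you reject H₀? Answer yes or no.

Exact binomial: n=18, k=9, p₀=3/5=0.6000
P(X≥9) from Σ C(n,i)·p₀^i·(1−p₀)^(n−i)
p-value (one-sided, H₁ greater) = 0.86529
At α=0.1: p ≥ α → fail to reject H₀

reject H₀: no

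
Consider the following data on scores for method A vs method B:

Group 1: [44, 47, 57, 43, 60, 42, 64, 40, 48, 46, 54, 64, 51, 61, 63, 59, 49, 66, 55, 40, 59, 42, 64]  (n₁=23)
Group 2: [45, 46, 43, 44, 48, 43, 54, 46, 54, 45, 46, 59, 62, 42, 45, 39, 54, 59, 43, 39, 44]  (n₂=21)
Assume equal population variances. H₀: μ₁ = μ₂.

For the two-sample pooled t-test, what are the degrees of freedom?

df = n₁ + n₂ − 2 = 23 + 21 − 2 = 42

degrees of freedom = 42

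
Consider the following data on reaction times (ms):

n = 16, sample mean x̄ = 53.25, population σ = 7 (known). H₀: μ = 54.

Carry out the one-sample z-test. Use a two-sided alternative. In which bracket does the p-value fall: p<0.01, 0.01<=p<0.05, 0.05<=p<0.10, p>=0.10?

p-value bracket: p>=0.10

SE = σ/√n = 7/√16 = 1.7500
z = (x̄−μ₀)/SE = (53.25−54)/1.7500 = -0.4286
p-value (two-sided) = 0.66824
→ bracket: p>=0.10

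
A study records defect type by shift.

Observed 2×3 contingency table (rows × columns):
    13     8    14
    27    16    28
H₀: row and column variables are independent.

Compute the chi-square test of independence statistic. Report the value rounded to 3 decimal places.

test statistic = 0.008

Row totals [35, 71], col totals [40, 24, 42], n=106
χ² = (13−13.21)²/13.21 + (8−7.92)²/7.92 + (14−13.87)²/13.87 + (27−26.79)²/26.79 + (16−16.08)²/16.08 + (28−28.13)²/28.13 = 0.0078
df = 2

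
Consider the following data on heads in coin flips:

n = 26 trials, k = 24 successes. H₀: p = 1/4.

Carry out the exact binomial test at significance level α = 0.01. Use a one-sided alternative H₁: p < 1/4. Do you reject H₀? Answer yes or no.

Exact binomial: n=26, k=24, p₀=1/4=0.2500
P(X≤24) from Σ C(n,i)·p₀^i·(1−p₀)^(n−i)
p-value (one-sided, H₁ less) = 1.00000
At α=0.01: p ≥ α → fail to reject H₀

reject H₀: no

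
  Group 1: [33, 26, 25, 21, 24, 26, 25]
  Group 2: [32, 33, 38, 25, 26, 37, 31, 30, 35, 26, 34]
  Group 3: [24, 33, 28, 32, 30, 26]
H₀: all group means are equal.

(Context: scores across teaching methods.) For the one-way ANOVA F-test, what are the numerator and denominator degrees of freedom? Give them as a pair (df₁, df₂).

k = 3 groups, N = 24 total
df = (k−1, N−k) = (3−1, 24−3) = (2, 21)

degrees of freedom = [2, 21]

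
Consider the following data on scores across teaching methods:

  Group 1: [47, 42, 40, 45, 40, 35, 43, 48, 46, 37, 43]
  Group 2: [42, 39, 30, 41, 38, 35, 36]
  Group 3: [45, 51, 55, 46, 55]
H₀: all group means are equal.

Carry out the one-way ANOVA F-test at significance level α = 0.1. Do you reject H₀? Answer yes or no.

Group means [42.36, 37.29, 50.40], grand mean 42.565
SSB = Σnᵢ(x̄ᵢ−x̄)² = 502.478; SSW = ΣΣ(x−x̄ᵢ)² = 359.174
MSB = 502.478/2 = 251.2391; MSW = 359.174/20 = 17.9587
F = MSB/MSW = 13.9898
df = (2, 20)
p-value (upper-tail) = 0.00016
At α=0.1: p < α → reject H₀

reject H₀: yes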